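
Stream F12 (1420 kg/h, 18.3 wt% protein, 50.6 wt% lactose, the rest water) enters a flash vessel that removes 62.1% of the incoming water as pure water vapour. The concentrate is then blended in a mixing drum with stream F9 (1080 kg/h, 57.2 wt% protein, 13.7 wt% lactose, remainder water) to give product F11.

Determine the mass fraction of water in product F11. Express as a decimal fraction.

0.2164

Vapour removed = 0.621×0.311×1420 = 274.25 kg/h; concentrate = 1145.8 kg/h.
water reaching the mixer = 167.37 (from concentrate) + 1080×0.291 = 481.65 kg/h.
Product flow = 1145.8 + 1080 = 2225.8 kg/h; water fraction = 0.2164.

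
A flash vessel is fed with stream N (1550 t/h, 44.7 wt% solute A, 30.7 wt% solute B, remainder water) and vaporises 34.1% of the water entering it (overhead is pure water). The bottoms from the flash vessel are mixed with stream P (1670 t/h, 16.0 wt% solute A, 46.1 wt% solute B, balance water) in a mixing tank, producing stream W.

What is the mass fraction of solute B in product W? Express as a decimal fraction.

0.4031

Vapour removed = 0.341×0.246×1550 = 130.02 t/h; concentrate = 1420 t/h.
solute B reaching the mixer = 475.85 (from concentrate) + 1670×0.461 = 1245.7 t/h.
Product flow = 1420 + 1670 = 3090 t/h; solute B fraction = 0.4031.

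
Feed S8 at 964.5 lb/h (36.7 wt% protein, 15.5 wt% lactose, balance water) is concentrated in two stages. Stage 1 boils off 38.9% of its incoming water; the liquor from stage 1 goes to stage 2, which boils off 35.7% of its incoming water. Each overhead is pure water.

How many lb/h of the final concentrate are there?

684.6 lb/h

water in feed = 964.5×0.478 = 461.03 lb/h.
After stage 1: water left = (1−0.389)×461.03 = 281.69; stream total = 785.16 lb/h.
After stage 2: water left = (1−0.357)×281.69 = 181.13; final concentrate = 684.6 lb/h.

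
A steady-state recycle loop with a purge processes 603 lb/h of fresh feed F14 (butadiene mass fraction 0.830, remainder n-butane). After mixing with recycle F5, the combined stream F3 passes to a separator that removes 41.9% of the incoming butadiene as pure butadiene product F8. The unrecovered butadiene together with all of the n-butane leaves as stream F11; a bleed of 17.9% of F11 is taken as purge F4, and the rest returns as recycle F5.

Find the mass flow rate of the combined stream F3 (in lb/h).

1530 lb/h

n-butane enters only via F14 and leaves only via the purge: 603×0.170 = 0.179×(n-butane in F11), and the separator passes all n-butane, so n-butane in F3 = n-butane in F11 = 572.68 lb/h.
butadiene in F3: m_A = 603×0.830 + (1−0.179)·(1−0.419)·m_A, so m_A = 500.49/0.5230 = 956.96 lb/h.
F3 = 956.96 + 572.68 = 1529.6 lb/h.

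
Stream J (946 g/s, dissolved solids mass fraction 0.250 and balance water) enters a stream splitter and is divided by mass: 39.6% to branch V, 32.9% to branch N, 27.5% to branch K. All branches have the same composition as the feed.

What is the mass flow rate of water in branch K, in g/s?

195.1 g/s

Branch K total = 0.275×946 = 260.15 g/s.
water in K = 0.750×260.15 = 195.11 g/s.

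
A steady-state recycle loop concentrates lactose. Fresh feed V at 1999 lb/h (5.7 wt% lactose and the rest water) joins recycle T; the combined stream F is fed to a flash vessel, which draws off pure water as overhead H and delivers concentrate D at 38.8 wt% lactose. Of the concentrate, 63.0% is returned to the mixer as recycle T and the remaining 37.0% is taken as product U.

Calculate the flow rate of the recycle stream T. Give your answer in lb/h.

500 lb/h

Overall lactose balance (none leaves overhead): lactose in fresh feed = lactose in product, i.e. 1999×0.057 = (1−0.630)·D·0.388.
D = 113.94/(0.388×0.370) = 793.7 lb/h.
Recycle T = 0.630×793.7 = 500.03 lb/h.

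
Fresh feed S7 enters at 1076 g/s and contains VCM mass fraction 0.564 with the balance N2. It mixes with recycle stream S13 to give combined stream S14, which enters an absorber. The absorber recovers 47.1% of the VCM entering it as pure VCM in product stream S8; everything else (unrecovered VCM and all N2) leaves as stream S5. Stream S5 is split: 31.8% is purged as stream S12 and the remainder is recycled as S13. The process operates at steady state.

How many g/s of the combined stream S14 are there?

2425 g/s

N2 enters only via S7 and leaves only via the purge: 1076×0.436 = 0.318×(N2 in S5), and the absorber passes all N2, so N2 in S14 = N2 in S5 = 1475.3 g/s.
VCM in S14: m_A = 1076×0.564 + (1−0.318)·(1−0.471)·m_A, so m_A = 606.86/0.6392 = 949.38 g/s.
S14 = 949.38 + 1475.3 = 2424.6 g/s.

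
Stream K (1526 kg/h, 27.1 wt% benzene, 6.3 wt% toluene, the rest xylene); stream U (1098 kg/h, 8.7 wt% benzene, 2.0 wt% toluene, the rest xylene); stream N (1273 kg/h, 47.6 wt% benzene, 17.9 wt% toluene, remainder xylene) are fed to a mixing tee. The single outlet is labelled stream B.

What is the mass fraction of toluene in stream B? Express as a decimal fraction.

0.089

Total flow out = 1526 + 1098 + 1273 = 3897 kg/h.
toluene in = 1526×0.063 + 1098×0.020 + 1273×0.179 = 345.96 kg/h.
toluene mass fraction in B = 345.96/3897 = 0.089.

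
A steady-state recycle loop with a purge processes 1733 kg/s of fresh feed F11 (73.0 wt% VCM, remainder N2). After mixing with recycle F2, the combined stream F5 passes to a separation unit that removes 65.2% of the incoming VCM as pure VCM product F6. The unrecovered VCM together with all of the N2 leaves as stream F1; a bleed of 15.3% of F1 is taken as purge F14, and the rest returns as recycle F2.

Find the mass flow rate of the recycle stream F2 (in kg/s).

3119 kg/s

N2 enters only via F11 and leaves only via the purge: 1733×0.270 = 0.153×(N2 in F1), and the separation unit passes all N2, so N2 in F5 = N2 in F1 = 3058.2 kg/s.
VCM in F5: m_A = 1733×0.730 + (1−0.153)·(1−0.652)·m_A, so m_A = 1265.1/0.7052 = 1793.8 kg/s.
F1 = (1−0.652)×1793.8 + 3058.2 = 3682.5 kg/s.
Recycle F2 = (1−0.153)×3682.5 = 3119.1 kg/s.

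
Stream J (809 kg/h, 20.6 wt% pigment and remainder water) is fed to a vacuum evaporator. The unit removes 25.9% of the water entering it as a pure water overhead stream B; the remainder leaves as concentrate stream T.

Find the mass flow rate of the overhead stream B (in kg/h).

water entering = 809×0.794 = 642.35 kg/h; overhead removed = 0.259×642.35 = 166.37 kg/h.

166.4 kg/h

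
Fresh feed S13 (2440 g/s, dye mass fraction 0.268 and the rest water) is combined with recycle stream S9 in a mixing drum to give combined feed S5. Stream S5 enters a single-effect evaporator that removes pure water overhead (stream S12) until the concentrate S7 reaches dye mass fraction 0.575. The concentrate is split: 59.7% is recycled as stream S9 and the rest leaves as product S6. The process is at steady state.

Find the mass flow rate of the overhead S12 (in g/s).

1303 g/s

Overall dye balance (none leaves overhead): dye in fresh feed = dye in product, i.e. 2440×0.268 = (1−0.597)·S7·0.575.
S7 = 653.92/(0.575×0.403) = 2822 g/s.
Recycle S9 = 0.597×2822 = 1684.7 g/s.
Combined feed S5 = 2440 + 1684.7 = 4124.7 g/s.
Overhead S12 = S5 − S7 = 4124.7 − 2822 = 1302.7 g/s.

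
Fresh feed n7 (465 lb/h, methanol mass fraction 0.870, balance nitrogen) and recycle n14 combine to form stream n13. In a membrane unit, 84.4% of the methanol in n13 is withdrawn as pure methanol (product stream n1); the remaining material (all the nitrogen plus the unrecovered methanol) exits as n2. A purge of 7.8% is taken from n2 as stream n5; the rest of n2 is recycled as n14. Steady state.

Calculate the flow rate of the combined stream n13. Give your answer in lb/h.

1248 lb/h

nitrogen enters only via n7 and leaves only via the purge: 465×0.130 = 0.078×(nitrogen in n2), and the membrane unit passes all nitrogen, so nitrogen in n13 = nitrogen in n2 = 775 lb/h.
methanol in n13: m_A = 465×0.870 + (1−0.078)·(1−0.844)·m_A, so m_A = 404.55/0.8562 = 472.51 lb/h.
n13 = 472.51 + 775 = 1247.5 lb/h.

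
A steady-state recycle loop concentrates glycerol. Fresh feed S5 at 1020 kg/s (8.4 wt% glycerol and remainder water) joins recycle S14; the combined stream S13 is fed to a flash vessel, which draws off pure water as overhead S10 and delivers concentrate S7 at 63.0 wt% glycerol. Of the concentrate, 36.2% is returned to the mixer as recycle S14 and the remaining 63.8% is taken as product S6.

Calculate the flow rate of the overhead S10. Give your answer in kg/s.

884 kg/s

Overall glycerol balance (none leaves overhead): glycerol in fresh feed = glycerol in product, i.e. 1020×0.084 = (1−0.362)·S7·0.630.
S7 = 85.68/(0.630×0.638) = 213.17 kg/s.
Recycle S14 = 0.362×213.17 = 77.166 kg/s.
Combined feed S13 = 1020 + 77.166 = 1097.2 kg/s.
Overhead S10 = S13 − S7 = 1097.2 − 213.17 = 884 kg/s.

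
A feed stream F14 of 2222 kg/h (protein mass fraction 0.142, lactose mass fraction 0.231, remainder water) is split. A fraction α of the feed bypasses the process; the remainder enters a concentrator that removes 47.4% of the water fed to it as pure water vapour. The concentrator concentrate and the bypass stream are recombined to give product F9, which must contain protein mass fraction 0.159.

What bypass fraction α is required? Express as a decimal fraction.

All 2222×0.142 = 315.52 kg/h of protein reaches F9, so F9 = 315.52/0.159 = 1984.4 kg/h and vapour = 237.57 kg/h.
The evaporator receives (1−α)·2222 of feed at 0.627 water and removes 0.474 of that water:
0.474×0.627×(1−α)×2222 = 237.57
(1−α) = 237.57/660.37 = 0.3598;  α = 0.6402.

0.640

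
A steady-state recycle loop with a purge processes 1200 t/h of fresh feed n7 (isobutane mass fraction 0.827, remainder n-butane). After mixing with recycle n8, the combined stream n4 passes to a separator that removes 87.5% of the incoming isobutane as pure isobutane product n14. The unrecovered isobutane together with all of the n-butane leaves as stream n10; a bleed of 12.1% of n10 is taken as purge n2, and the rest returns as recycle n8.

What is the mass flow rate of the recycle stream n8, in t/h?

n-butane enters only via n7 and leaves only via the purge: 1200×0.173 = 0.121×(n-butane in n10), and the separator passes all n-butane, so n-butane in n4 = n-butane in n10 = 1715.7 t/h.
isobutane in n4: m_A = 1200×0.827 + (1−0.121)·(1−0.875)·m_A, so m_A = 992.4/0.8901 = 1114.9 t/h.
n10 = (1−0.875)×1114.9 + 1715.7 = 1855.1 t/h.
Recycle n8 = (1−0.121)×1855.1 = 1630.6 t/h.

1631 t/h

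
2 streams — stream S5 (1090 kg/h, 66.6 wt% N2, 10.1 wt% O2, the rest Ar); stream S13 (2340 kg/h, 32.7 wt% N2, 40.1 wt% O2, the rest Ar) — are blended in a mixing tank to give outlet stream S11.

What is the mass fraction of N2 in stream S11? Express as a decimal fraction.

0.4347

Total flow out = 1090 + 2340 = 3430 kg/h.
N2 in = 1090×0.666 + 2340×0.327 = 1491.1 kg/h.
N2 mass fraction in S11 = 1491.1/3430 = 0.4347.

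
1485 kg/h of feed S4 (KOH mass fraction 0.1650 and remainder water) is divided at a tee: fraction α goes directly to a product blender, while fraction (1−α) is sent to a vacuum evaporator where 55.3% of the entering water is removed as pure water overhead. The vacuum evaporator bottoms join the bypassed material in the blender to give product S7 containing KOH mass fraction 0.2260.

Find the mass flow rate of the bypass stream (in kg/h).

All 1485×0.165 = 245.03 kg/h of KOH reaches S7, so S7 = 245.03/0.226 = 1084.2 kg/h and vapour = 400.82 kg/h.
The evaporator receives (1−α)·1485 of feed at 0.835 water and removes 0.553 of that water:
0.553×0.835×(1−α)×1485 = 400.82
(1−α) = 400.82/685.71 = 0.5845;  α = 0.4155.
Bypass flow = 0.4155×1485 = 616.97 kg/h.

617 kg/h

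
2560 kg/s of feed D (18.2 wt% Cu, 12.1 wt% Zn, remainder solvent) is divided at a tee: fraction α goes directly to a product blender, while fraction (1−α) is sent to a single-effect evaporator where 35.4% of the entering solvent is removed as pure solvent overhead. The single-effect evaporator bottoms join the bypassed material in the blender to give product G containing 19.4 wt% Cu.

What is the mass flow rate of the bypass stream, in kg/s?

All 2560×0.182 = 465.92 kg/s of Cu reaches G, so G = 465.92/0.194 = 2401.6 kg/s and vapour = 158.35 kg/s.
The evaporator receives (1−α)·2560 of feed at 0.697 solvent and removes 0.354 of that solvent:
0.354×0.697×(1−α)×2560 = 158.35
(1−α) = 158.35/631.65 = 0.2507;  α = 0.7493.
Bypass flow = 0.7493×2560 = 1918.2 kg/s.

1918 kg/s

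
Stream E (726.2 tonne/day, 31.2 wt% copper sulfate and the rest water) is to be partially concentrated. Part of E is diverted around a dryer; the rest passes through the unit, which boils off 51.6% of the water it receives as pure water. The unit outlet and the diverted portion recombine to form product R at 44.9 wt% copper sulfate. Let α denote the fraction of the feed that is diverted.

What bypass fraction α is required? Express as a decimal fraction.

All 726.2×0.312 = 226.57 tonne/day of copper sulfate reaches R, so R = 226.57/0.449 = 504.62 tonne/day and vapour = 221.58 tonne/day.
The evaporator receives (1−α)·726.2 of feed at 0.688 water and removes 0.516 of that water:
0.516×0.688×(1−α)×726.2 = 221.58
(1−α) = 221.58/257.81 = 0.8595;  α = 0.1405.

0.141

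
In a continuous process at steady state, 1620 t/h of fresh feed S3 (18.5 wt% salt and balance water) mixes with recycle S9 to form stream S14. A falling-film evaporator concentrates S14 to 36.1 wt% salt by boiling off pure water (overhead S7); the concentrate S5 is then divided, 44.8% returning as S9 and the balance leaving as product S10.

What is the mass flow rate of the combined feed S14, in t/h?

Overall salt balance (none leaves overhead): salt in fresh feed = salt in product, i.e. 1620×0.185 = (1−0.448)·S5·0.361.
S5 = 299.7/(0.361×0.552) = 1504 t/h.
Recycle S9 = 0.448×1504 = 673.78 t/h.
Combined feed S14 = 1620 + 673.78 = 2293.8 t/h.

2294 t/h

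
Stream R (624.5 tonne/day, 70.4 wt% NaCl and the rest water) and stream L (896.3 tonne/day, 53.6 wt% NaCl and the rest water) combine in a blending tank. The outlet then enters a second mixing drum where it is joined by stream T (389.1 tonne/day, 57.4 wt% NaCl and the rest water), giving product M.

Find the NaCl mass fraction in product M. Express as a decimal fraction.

0.599

Overall, product flow = 1909.9 tonne/day.
NaCl in = 624.5×0.704 + 896.3×0.536 + 389.1×0.574 = 1143.4 tonne/day.
NaCl fraction in M = 0.599.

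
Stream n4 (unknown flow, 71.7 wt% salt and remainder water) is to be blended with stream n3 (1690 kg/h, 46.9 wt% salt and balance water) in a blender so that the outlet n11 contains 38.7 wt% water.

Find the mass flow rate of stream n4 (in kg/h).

Let n4 be the unknown flow. Total out = 1690 + n4.
water balance: 897.39 + 0.283·n4 = 0.387·(1690 + n4)
(0.283 − 0.387)·n4 = 0.387×1690 − 897.39 = -243.36
n4 = -243.36 / -0.104 = 2340 kg/h

2340 kg/h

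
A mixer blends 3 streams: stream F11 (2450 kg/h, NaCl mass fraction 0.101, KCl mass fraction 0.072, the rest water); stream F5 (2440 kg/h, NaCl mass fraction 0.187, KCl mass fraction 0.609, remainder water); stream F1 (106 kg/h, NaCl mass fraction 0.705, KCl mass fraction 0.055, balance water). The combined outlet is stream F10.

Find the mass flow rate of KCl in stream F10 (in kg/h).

1668 kg/h

KCl out = KCl in = 2450×0.072 + 2440×0.609 + 106×0.055 = 1668.2 kg/h.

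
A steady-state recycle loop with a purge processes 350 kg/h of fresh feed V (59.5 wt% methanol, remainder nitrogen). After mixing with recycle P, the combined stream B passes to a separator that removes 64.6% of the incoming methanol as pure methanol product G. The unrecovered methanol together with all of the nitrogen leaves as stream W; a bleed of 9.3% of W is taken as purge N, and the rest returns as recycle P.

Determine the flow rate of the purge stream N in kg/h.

151.8 kg/h

nitrogen enters only via V and leaves only via the purge: 350×0.405 = 0.093×(nitrogen in W), and the separator passes all nitrogen, so nitrogen in B = nitrogen in W = 1524.2 kg/h.
methanol in B: m_A = 350×0.595 + (1−0.093)·(1−0.646)·m_A, so m_A = 208.25/0.6789 = 306.74 kg/h.
W = (1−0.646)×306.74 + 1524.2 = 1632.8 kg/h.
Purge N = 0.093×1632.8 = 151.85 kg/h.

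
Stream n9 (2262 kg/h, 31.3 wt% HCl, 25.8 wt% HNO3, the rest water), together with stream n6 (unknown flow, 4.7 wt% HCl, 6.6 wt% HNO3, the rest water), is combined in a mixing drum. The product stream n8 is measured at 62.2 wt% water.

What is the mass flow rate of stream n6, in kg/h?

Let n6 be the unknown flow. Total out = 2262 + n6.
water balance: 970.4 + 0.887·n6 = 0.622·(2262 + n6)
(0.887 − 0.622)·n6 = 0.622×2262 − 970.4 = 436.57
n6 = 436.57 / 0.265 = 1647.4 kg/h

1647 kg/h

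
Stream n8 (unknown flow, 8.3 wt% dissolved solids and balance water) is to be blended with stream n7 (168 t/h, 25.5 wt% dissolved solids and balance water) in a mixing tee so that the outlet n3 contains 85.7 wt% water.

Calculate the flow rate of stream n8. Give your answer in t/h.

Let n8 be the unknown flow. Total out = 168 + n8.
water balance: 125.16 + 0.917·n8 = 0.857·(168 + n8)
(0.917 − 0.857)·n8 = 0.857×168 − 125.16 = 18.816
n8 = 18.816 / 0.060 = 313.6 t/h

313.6 t/h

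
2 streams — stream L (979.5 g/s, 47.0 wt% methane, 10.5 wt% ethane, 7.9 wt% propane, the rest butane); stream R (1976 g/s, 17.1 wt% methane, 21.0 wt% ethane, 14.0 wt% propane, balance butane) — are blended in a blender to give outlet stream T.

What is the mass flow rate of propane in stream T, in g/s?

propane out = propane in = 979.5×0.079 + 1976×0.140 = 354.02 g/s.

354 g/s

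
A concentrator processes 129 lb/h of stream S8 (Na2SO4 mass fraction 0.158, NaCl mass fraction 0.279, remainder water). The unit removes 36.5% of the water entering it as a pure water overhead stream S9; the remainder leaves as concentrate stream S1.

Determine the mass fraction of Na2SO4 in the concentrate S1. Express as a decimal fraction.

0.199

Na2SO4 is not removed: 129×0.158 = 20.382 lb/h of Na2SO4 enters S1.
water entering = 129×0.563 = 72.627 lb/h; overhead removed = 0.365×72.627 = 26.509 lb/h.
Concentrate = 129 − 26.509 = 102.49 lb/h.
Mass fraction = 20.382/102.49 = 0.199.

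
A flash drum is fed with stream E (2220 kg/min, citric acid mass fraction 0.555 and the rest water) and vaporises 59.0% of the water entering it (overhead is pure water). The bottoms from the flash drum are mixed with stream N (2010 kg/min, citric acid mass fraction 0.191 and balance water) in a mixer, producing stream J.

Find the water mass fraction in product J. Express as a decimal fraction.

Vapour removed = 0.590×0.445×2220 = 582.86 kg/min; concentrate = 1637.1 kg/min.
water reaching the mixer = 405.04 (from concentrate) + 2010×0.809 = 2031.1 kg/min.
Product flow = 1637.1 + 2010 = 3647.1 kg/min; water fraction = 0.557.

0.557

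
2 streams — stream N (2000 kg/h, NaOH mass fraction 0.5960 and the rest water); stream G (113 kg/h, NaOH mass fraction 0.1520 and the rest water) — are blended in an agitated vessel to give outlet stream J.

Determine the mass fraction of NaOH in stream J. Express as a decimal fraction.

Total flow out = 2000 + 113 = 2113 kg/h.
NaOH in = 2000×0.596 + 113×0.152 = 1209.2 kg/h.
NaOH mass fraction in J = 1209.2/2113 = 0.5723.

0.5723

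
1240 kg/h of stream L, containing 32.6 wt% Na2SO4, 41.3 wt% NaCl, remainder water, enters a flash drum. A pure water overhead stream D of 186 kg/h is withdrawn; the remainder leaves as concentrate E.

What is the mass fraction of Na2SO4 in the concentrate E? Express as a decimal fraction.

Na2SO4 is not removed: 1240×0.326 = 404.24 kg/h of Na2SO4 enters E.
Concentrate = 1240 − 186 = 1054 kg/h.
Mass fraction = 404.24/1054 = 0.384.

0.384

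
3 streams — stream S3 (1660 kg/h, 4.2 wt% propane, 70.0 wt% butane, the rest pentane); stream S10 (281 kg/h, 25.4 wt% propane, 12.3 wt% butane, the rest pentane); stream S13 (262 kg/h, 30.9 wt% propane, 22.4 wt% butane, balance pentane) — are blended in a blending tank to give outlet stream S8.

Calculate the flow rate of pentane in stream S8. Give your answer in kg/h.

725.7 kg/h

pentane out = pentane in = 1660×0.258 + 281×0.623 + 262×0.467 = 725.7 kg/h.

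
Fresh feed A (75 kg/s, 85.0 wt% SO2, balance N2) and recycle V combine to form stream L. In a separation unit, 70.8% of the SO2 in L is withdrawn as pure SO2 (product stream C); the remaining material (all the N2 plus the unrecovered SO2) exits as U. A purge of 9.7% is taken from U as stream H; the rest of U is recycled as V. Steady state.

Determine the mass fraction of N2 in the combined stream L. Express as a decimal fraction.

N2 enters only via A and leaves only via the purge: 75×0.150 = 0.097×(N2 in U), and the separation unit passes all N2, so N2 in L = N2 in U = 115.98 kg/s.
SO2 in L: m_A = 75×0.850 + (1−0.097)·(1−0.708)·m_A, so m_A = 63.75/0.7363 = 86.579 kg/s.
L = 86.579 + 115.98 = 202.56 kg/s.
N2 fraction in L = 115.98/202.56 = 0.5726.

0.5726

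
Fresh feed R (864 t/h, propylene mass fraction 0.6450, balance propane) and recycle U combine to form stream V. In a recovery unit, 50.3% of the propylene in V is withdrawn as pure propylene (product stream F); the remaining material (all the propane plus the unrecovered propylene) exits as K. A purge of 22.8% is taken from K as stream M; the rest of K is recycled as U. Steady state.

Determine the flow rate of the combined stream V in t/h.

propane enters only via R and leaves only via the purge: 864×0.355 = 0.228×(propane in K), and the recovery unit passes all propane, so propane in V = propane in K = 1345.3 t/h.
propylene in V: m_A = 864×0.645 + (1−0.228)·(1−0.503)·m_A, so m_A = 557.28/0.6163 = 904.21 t/h.
V = 904.21 + 1345.3 = 2249.5 t/h.

2249 t/h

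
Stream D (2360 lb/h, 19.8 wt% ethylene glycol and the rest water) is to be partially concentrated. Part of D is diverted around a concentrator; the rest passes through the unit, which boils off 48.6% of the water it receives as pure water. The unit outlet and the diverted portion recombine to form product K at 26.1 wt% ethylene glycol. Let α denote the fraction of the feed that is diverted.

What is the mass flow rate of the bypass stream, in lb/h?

All 2360×0.198 = 467.28 lb/h of ethylene glycol reaches K, so K = 467.28/0.261 = 1790.3 lb/h and vapour = 569.66 lb/h.
The evaporator receives (1−α)·2360 of feed at 0.802 water and removes 0.486 of that water:
0.486×0.802×(1−α)×2360 = 569.66
(1−α) = 569.66/919.86 = 0.6193;  α = 0.3807.
Bypass flow = 0.3807×2360 = 898.49 lb/h.

898.5 lb/h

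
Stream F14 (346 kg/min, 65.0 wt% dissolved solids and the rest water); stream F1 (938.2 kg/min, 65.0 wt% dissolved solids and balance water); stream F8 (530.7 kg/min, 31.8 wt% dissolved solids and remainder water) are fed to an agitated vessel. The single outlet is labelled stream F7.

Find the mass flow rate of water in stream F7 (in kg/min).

811.4 kg/min

water out = water in = 346×0.350 + 938.2×0.350 + 530.7×0.682 = 811.41 kg/min.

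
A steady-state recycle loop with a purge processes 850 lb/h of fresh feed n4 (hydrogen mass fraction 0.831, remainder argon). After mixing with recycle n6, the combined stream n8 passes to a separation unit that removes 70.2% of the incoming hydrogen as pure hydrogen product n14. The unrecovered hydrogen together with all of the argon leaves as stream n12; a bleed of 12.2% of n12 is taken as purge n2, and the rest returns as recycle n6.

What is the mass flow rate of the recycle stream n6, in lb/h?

1284 lb/h

argon enters only via n4 and leaves only via the purge: 850×0.169 = 0.122×(argon in n12), and the separation unit passes all argon, so argon in n8 = argon in n12 = 1177.5 lb/h.
hydrogen in n8: m_A = 850×0.831 + (1−0.122)·(1−0.702)·m_A, so m_A = 706.35/0.7384 = 956.65 lb/h.
n12 = (1−0.702)×956.65 + 1177.5 = 1462.5 lb/h.
Recycle n6 = (1−0.122)×1462.5 = 1284.1 lb/h.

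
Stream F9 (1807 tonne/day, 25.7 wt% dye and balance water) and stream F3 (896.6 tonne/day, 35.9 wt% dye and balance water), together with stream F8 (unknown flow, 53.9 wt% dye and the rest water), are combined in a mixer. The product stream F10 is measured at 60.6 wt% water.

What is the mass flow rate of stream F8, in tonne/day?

1924 tonne/day

Let F8 be the unknown flow. Total out = 2703.6 + F8.
water balance: 1917.3 + 0.461·F8 = 0.606·(2703.6 + F8)
(0.461 − 0.606)·F8 = 0.606×2703.6 − 1917.3 = -278.94
F8 = -278.94 / -0.145 = 1923.7 tonne/day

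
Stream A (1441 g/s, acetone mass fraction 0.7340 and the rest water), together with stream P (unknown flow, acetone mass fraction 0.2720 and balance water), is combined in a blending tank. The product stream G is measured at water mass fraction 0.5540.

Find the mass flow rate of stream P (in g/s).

Let P be the unknown flow. Total out = 1441 + P.
water balance: 383.31 + 0.728·P = 0.554·(1441 + P)
(0.728 − 0.554)·P = 0.554×1441 − 383.31 = 415.01
P = 415.01 / 0.174 = 2385.1 g/s

2385 g/s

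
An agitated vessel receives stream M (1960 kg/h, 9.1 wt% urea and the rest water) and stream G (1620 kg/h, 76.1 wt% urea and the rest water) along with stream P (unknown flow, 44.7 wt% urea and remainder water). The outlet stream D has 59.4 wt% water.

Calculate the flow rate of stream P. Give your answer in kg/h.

1032 kg/h

Let P be the unknown flow. Total out = 3580 + P.
water balance: 2168.8 + 0.553·P = 0.594·(3580 + P)
(0.553 − 0.594)·P = 0.594×3580 − 2168.8 = -42.3
P = -42.3 / -0.041 = 1031.7 kg/h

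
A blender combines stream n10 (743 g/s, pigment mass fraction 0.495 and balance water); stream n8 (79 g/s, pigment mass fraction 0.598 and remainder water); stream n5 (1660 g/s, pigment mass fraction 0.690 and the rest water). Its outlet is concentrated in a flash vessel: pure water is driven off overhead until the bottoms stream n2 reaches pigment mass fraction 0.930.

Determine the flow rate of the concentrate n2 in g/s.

pigment entering = 743×0.495 + 79×0.598 + 1660×0.690 = 1560.4 g/s.
All pigment reports to n2, so n2 = 1560.4/0.930 = 1677.9 g/s.

1678 g/s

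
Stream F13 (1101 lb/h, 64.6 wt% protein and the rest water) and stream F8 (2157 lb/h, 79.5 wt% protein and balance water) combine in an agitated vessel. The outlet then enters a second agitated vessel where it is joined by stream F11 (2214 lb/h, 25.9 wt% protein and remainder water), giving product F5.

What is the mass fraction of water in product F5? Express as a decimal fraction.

0.452

Overall, product flow = 5472 lb/h.
water in = 1101×0.354 + 2157×0.205 + 2214×0.741 = 2472.5 lb/h.
water fraction in F5 = 0.452.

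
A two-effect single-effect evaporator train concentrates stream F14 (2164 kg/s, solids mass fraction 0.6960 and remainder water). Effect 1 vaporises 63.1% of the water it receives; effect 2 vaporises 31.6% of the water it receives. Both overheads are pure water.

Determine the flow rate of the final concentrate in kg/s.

1672 kg/s

water in feed = 2164×0.304 = 657.86 kg/s.
After stage 1: water left = (1−0.631)×657.86 = 242.75; stream total = 1748.9 kg/s.
After stage 2: water left = (1−0.316)×242.75 = 166.04; final concentrate = 1672.2 kg/s.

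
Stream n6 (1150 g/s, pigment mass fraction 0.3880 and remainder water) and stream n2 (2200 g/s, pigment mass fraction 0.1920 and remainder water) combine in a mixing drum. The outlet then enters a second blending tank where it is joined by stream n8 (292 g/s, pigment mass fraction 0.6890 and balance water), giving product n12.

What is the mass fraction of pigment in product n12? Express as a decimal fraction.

Overall, product flow = 3642 g/s.
pigment in = 1150×0.388 + 2200×0.192 + 292×0.689 = 1069.8 g/s.
pigment fraction in n12 = 0.2937.

0.2937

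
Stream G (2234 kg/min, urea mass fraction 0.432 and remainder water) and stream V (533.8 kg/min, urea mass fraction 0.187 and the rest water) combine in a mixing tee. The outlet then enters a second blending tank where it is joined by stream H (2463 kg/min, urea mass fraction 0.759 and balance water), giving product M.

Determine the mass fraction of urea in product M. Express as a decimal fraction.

0.561

Overall, product flow = 5230.8 kg/min.
urea in = 2234×0.432 + 533.8×0.187 + 2463×0.759 = 2934.3 kg/min.
urea fraction in M = 0.561.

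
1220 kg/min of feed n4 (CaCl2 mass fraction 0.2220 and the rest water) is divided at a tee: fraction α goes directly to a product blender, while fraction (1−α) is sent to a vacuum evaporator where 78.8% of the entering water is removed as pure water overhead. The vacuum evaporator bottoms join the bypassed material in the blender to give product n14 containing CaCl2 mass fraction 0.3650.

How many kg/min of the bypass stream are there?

440.4 kg/min

All 1220×0.222 = 270.84 kg/min of CaCl2 reaches n14, so n14 = 270.84/0.365 = 742.03 kg/min and vapour = 477.97 kg/min.
The evaporator receives (1−α)·1220 of feed at 0.778 water and removes 0.788 of that water:
0.788×0.778×(1−α)×1220 = 477.97
(1−α) = 477.97/747.94 = 0.6391;  α = 0.3609.
Bypass flow = 0.3609×1220 = 440.35 kg/min.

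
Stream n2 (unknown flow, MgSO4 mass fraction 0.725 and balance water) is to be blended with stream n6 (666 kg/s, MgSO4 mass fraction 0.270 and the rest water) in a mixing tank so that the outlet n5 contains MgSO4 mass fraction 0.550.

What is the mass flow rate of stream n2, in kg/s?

1066 kg/s

Let n2 be the unknown flow. Total out = 666 + n2.
MgSO4 balance: 179.82 + 0.725·n2 = 0.550·(666 + n2)
(0.725 − 0.550)·n2 = 0.550×666 − 179.82 = 186.48
n2 = 186.48 / 0.175 = 1065.6 kg/s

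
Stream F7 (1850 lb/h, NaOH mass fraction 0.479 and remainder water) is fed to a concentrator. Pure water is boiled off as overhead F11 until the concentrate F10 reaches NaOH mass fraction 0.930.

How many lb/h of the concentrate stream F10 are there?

952.8 lb/h

NaOH is conserved: 1850×0.479 = 886.15 lb/h all reports to the concentrate.
Concentrate = 886.15/(target fraction) = 952.85 lb/h.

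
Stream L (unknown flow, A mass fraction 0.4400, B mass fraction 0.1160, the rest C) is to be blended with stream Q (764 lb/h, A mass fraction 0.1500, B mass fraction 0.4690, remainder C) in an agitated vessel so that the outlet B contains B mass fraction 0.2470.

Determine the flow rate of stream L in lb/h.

Let L be the unknown flow. Total out = 764 + L.
B balance: 358.32 + 0.116·L = 0.247·(764 + L)
(0.116 − 0.247)·L = 0.247×764 − 358.32 = -169.61
L = -169.61 / -0.131 = 1294.7 lb/h

1295 lb/h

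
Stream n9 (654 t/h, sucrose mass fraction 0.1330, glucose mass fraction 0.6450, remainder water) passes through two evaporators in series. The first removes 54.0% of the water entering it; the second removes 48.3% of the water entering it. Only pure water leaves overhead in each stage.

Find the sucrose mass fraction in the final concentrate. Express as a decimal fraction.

0.1601

water in feed = 654×0.222 = 145.19 t/h.
After stage 1: water left = (1−0.540)×145.19 = 66.786; stream total = 575.6 t/h.
After stage 2: water left = (1−0.483)×66.786 = 34.529; final concentrate = 543.34 t/h.
sucrose fraction = 86.982/543.34 = 0.1601.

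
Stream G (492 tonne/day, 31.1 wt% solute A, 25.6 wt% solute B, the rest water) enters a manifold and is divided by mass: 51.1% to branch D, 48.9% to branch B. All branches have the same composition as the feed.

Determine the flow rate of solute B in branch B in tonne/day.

61.59 tonne/day

Branch B total = 0.489×492 = 240.59 tonne/day.
solute B in B = 0.256×240.59 = 61.591 tonne/day.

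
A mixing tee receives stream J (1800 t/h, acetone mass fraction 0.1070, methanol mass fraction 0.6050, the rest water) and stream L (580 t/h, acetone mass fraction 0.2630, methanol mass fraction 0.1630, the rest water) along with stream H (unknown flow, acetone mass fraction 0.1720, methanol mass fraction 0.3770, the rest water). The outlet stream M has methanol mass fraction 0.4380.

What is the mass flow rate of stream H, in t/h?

2313 t/h

Let H be the unknown flow. Total out = 2380 + H.
methanol balance: 1183.5 + 0.377·H = 0.438·(2380 + H)
(0.377 − 0.438)·H = 0.438×2380 − 1183.5 = -141.1
H = -141.1 / -0.061 = 2313.1 t/h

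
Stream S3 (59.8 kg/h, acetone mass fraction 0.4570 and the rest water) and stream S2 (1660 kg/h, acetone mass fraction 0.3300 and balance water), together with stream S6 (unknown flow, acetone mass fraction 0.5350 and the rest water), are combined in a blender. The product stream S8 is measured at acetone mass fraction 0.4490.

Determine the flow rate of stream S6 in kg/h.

Let S6 be the unknown flow. Total out = 1719.8 + S6.
acetone balance: 575.13 + 0.535·S6 = 0.449·(1719.8 + S6)
(0.535 − 0.449)·S6 = 0.449×1719.8 − 575.13 = 197.06
S6 = 197.06 / 0.086 = 2291.4 kg/h

2291 kg/h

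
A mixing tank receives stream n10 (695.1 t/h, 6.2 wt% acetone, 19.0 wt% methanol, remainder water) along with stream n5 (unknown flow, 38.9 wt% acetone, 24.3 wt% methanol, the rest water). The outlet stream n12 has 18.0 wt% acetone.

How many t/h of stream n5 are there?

Let n5 be the unknown flow. Total out = 695.1 + n5.
acetone balance: 43.096 + 0.389·n5 = 0.180·(695.1 + n5)
(0.389 − 0.180)·n5 = 0.180×695.1 − 43.096 = 82.022
n5 = 82.022 / 0.209 = 392.45 t/h

392.4 t/h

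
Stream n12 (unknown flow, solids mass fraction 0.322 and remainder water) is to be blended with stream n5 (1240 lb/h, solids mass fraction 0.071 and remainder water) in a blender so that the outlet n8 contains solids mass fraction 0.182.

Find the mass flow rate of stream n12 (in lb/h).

Let n12 be the unknown flow. Total out = 1240 + n12.
solids balance: 88.04 + 0.322·n12 = 0.182·(1240 + n12)
(0.322 − 0.182)·n12 = 0.182×1240 − 88.04 = 137.64
n12 = 137.64 / 0.140 = 983.14 lb/h

983.1 lb/h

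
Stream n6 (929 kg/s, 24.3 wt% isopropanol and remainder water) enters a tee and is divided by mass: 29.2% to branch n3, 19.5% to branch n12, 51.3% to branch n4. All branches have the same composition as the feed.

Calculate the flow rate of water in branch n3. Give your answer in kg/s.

Branch n3 total = 0.292×929 = 271.27 kg/s.
water in n3 = 0.757×271.27 = 205.35 kg/s.

205.3 kg/s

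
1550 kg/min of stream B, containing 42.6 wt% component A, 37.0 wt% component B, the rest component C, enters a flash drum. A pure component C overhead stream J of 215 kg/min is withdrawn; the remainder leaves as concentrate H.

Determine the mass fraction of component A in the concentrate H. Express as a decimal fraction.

component A is not removed: 1550×0.426 = 660.3 kg/min of component A enters H.
Concentrate = 1550 − 215 = 1335 kg/min.
Mass fraction = 660.3/1335 = 0.495.

0.495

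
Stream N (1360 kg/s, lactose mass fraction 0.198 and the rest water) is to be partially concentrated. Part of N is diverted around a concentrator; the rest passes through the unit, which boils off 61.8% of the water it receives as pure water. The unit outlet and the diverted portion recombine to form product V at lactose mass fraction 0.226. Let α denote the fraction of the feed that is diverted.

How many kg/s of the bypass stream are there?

All 1360×0.198 = 269.28 kg/s of lactose reaches V, so V = 269.28/0.226 = 1191.5 kg/s and vapour = 168.5 kg/s.
The evaporator receives (1−α)·1360 of feed at 0.802 water and removes 0.618 of that water:
0.618×0.802×(1−α)×1360 = 168.5
(1−α) = 168.5/674.06 = 0.2500;  α = 0.7500.
Bypass flow = 0.7500×1360 = 1020 kg/s.

1020 kg/s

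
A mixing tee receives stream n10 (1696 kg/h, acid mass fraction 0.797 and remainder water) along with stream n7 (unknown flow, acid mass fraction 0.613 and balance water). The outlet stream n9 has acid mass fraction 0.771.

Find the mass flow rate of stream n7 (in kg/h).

Let n7 be the unknown flow. Total out = 1696 + n7.
acid balance: 1351.7 + 0.613·n7 = 0.771·(1696 + n7)
(0.613 − 0.771)·n7 = 0.771×1696 − 1351.7 = -44.096
n7 = -44.096 / -0.158 = 279.09 kg/h

279.1 kg/h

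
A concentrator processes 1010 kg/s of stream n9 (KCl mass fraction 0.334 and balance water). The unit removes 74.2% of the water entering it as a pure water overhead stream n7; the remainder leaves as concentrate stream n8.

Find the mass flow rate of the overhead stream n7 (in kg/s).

water entering = 1010×0.666 = 672.66 kg/s; overhead removed = 0.742×672.66 = 499.11 kg/s.

499.1 kg/s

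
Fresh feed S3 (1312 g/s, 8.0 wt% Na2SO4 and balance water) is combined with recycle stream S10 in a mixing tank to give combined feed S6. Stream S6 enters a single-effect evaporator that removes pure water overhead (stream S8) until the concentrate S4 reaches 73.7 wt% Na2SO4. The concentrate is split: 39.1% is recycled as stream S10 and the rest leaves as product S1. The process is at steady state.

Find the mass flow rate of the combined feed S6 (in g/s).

1403 g/s

Overall Na2SO4 balance (none leaves overhead): Na2SO4 in fresh feed = Na2SO4 in product, i.e. 1312×0.080 = (1−0.391)·S4·0.737.
S4 = 104.96/(0.737×0.609) = 233.85 g/s.
Recycle S10 = 0.391×233.85 = 91.436 g/s.
Combined feed S6 = 1312 + 91.436 = 1403.4 g/s.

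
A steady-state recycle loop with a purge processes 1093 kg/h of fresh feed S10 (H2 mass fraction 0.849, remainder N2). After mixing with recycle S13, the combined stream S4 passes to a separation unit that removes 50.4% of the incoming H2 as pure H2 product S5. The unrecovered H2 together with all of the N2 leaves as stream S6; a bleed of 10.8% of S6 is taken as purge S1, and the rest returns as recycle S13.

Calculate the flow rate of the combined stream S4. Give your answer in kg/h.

N2 enters only via S10 and leaves only via the purge: 1093×0.151 = 0.108×(N2 in S6), and the separation unit passes all N2, so N2 in S4 = N2 in S6 = 1528.2 kg/h.
H2 in S4: m_A = 1093×0.849 + (1−0.108)·(1−0.504)·m_A, so m_A = 927.96/0.5576 = 1664.3 kg/h.
S4 = 1664.3 + 1528.2 = 3192.5 kg/h.

3192 kg/h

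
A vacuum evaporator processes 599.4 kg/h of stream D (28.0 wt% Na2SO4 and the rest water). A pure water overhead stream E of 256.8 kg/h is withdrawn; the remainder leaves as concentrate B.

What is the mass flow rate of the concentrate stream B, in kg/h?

Concentrate = 599.4 − 256.8 = 342.6 kg/h.

342.6 kg/h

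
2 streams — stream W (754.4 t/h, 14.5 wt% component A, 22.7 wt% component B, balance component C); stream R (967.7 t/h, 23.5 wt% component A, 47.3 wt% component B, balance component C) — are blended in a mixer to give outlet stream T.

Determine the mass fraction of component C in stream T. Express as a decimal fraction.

0.4392

Total flow out = 754.4 + 967.7 = 1722.1 t/h.
component C in = 754.4×0.628 + 967.7×0.292 = 756.33 t/h.
component C mass fraction in T = 756.33/1722.1 = 0.4392.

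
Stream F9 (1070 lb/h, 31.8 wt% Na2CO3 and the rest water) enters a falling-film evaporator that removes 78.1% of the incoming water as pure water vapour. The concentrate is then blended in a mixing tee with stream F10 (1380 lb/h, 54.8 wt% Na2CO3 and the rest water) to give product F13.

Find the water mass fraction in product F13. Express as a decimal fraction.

0.4168

Vapour removed = 0.781×0.682×1070 = 569.93 lb/h; concentrate = 500.07 lb/h.
water reaching the mixer = 159.81 (from concentrate) + 1380×0.452 = 783.57 lb/h.
Product flow = 500.07 + 1380 = 1880.1 lb/h; water fraction = 0.4168.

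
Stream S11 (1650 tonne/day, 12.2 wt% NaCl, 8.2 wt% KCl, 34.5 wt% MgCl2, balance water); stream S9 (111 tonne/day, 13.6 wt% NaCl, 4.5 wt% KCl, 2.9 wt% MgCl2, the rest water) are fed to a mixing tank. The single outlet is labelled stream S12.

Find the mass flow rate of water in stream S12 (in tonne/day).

831.8 tonne/day

water out = water in = 1650×0.451 + 111×0.790 = 831.84 tonne/day.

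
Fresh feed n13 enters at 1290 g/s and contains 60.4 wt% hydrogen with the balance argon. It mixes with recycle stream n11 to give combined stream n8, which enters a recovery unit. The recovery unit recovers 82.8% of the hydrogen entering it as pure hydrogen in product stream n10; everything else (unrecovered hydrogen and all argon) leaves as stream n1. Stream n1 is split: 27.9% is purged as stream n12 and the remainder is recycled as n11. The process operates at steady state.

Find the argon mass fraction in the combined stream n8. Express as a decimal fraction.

0.6730

argon enters only via n13 and leaves only via the purge: 1290×0.396 = 0.279×(argon in n1), and the recovery unit passes all argon, so argon in n8 = argon in n1 = 1831 g/s.
hydrogen in n8: m_A = 1290×0.604 + (1−0.279)·(1−0.828)·m_A, so m_A = 779.16/0.8760 = 889.46 g/s.
n8 = 889.46 + 1831 = 2720.4 g/s.
argon fraction in n8 = 1831/2720.4 = 0.6730.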